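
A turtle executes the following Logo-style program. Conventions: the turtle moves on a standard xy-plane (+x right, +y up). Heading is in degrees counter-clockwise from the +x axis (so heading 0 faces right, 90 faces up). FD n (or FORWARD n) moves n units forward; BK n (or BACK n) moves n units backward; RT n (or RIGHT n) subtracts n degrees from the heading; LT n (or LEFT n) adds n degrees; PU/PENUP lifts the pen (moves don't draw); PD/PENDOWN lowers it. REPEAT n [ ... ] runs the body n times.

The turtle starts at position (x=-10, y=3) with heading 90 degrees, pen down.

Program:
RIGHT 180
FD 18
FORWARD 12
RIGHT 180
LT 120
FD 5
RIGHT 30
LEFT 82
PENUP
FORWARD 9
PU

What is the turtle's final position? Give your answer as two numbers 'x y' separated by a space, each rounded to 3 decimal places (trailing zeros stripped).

Executing turtle program step by step:
Start: pos=(-10,3), heading=90, pen down
RT 180: heading 90 -> 270
FD 18: (-10,3) -> (-10,-15) [heading=270, draw]
FD 12: (-10,-15) -> (-10,-27) [heading=270, draw]
RT 180: heading 270 -> 90
LT 120: heading 90 -> 210
FD 5: (-10,-27) -> (-14.33,-29.5) [heading=210, draw]
RT 30: heading 210 -> 180
LT 82: heading 180 -> 262
PU: pen up
FD 9: (-14.33,-29.5) -> (-15.583,-38.412) [heading=262, move]
PU: pen up
Final: pos=(-15.583,-38.412), heading=262, 3 segment(s) drawn

Answer: -15.583 -38.412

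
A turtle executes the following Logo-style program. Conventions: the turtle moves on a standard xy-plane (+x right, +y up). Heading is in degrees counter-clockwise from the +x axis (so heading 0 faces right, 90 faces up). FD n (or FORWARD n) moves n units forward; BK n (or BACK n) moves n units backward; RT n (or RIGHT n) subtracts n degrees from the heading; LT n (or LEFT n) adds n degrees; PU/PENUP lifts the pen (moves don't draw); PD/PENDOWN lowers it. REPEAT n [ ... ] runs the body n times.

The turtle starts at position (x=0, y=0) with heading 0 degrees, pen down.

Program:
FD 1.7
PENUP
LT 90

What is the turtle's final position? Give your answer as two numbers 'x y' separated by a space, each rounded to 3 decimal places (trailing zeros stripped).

Executing turtle program step by step:
Start: pos=(0,0), heading=0, pen down
FD 1.7: (0,0) -> (1.7,0) [heading=0, draw]
PU: pen up
LT 90: heading 0 -> 90
Final: pos=(1.7,0), heading=90, 1 segment(s) drawn

Answer: 1.7 0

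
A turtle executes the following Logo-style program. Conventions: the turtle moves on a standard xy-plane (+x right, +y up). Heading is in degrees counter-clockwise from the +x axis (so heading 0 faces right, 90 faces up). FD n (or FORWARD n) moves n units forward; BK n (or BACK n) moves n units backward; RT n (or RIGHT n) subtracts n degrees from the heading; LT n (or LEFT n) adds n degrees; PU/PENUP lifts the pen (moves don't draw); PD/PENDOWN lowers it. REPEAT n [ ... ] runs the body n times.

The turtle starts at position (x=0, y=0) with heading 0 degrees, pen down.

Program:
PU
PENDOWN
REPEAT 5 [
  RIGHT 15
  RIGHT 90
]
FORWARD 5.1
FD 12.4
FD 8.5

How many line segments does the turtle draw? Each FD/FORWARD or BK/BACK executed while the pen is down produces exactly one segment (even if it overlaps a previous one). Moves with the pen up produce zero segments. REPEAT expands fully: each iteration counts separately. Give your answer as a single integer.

Executing turtle program step by step:
Start: pos=(0,0), heading=0, pen down
PU: pen up
PD: pen down
REPEAT 5 [
  -- iteration 1/5 --
  RT 15: heading 0 -> 345
  RT 90: heading 345 -> 255
  -- iteration 2/5 --
  RT 15: heading 255 -> 240
  RT 90: heading 240 -> 150
  -- iteration 3/5 --
  RT 15: heading 150 -> 135
  RT 90: heading 135 -> 45
  -- iteration 4/5 --
  RT 15: heading 45 -> 30
  RT 90: heading 30 -> 300
  -- iteration 5/5 --
  RT 15: heading 300 -> 285
  RT 90: heading 285 -> 195
]
FD 5.1: (0,0) -> (-4.926,-1.32) [heading=195, draw]
FD 12.4: (-4.926,-1.32) -> (-16.904,-4.529) [heading=195, draw]
FD 8.5: (-16.904,-4.529) -> (-25.114,-6.729) [heading=195, draw]
Final: pos=(-25.114,-6.729), heading=195, 3 segment(s) drawn
Segments drawn: 3

Answer: 3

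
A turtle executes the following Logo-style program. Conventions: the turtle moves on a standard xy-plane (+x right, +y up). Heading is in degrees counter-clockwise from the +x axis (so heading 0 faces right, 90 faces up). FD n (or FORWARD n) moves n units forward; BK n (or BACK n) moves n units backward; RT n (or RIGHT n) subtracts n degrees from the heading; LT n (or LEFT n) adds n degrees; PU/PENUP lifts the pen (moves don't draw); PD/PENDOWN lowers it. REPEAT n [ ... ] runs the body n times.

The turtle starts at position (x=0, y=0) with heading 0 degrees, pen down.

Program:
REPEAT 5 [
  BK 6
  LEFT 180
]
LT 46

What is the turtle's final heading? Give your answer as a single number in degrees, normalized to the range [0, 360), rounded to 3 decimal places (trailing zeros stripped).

Executing turtle program step by step:
Start: pos=(0,0), heading=0, pen down
REPEAT 5 [
  -- iteration 1/5 --
  BK 6: (0,0) -> (-6,0) [heading=0, draw]
  LT 180: heading 0 -> 180
  -- iteration 2/5 --
  BK 6: (-6,0) -> (0,0) [heading=180, draw]
  LT 180: heading 180 -> 0
  -- iteration 3/5 --
  BK 6: (0,0) -> (-6,0) [heading=0, draw]
  LT 180: heading 0 -> 180
  -- iteration 4/5 --
  BK 6: (-6,0) -> (0,0) [heading=180, draw]
  LT 180: heading 180 -> 0
  -- iteration 5/5 --
  BK 6: (0,0) -> (-6,0) [heading=0, draw]
  LT 180: heading 0 -> 180
]
LT 46: heading 180 -> 226
Final: pos=(-6,0), heading=226, 5 segment(s) drawn

Answer: 226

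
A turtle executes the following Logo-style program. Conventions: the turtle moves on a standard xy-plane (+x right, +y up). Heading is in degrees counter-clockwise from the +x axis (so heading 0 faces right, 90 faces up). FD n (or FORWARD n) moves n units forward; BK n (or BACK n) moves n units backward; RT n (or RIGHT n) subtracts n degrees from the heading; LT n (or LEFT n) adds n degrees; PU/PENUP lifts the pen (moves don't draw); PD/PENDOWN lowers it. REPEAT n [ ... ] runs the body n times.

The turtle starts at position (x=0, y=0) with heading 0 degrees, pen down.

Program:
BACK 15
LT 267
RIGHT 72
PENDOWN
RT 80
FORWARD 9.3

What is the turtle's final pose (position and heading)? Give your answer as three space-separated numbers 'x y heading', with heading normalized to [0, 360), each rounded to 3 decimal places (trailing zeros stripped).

Executing turtle program step by step:
Start: pos=(0,0), heading=0, pen down
BK 15: (0,0) -> (-15,0) [heading=0, draw]
LT 267: heading 0 -> 267
RT 72: heading 267 -> 195
PD: pen down
RT 80: heading 195 -> 115
FD 9.3: (-15,0) -> (-18.93,8.429) [heading=115, draw]
Final: pos=(-18.93,8.429), heading=115, 2 segment(s) drawn

Answer: -18.93 8.429 115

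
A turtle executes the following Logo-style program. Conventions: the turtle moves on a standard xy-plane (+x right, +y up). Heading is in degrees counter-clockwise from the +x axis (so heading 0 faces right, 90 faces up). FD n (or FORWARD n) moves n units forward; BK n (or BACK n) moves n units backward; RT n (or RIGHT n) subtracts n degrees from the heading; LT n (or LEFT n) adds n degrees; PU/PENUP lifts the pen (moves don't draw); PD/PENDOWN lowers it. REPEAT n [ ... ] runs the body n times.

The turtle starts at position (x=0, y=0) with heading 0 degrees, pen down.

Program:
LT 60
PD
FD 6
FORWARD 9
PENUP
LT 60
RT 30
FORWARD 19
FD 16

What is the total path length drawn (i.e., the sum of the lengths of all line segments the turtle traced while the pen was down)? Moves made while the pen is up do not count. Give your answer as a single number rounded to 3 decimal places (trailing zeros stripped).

Answer: 15

Derivation:
Executing turtle program step by step:
Start: pos=(0,0), heading=0, pen down
LT 60: heading 0 -> 60
PD: pen down
FD 6: (0,0) -> (3,5.196) [heading=60, draw]
FD 9: (3,5.196) -> (7.5,12.99) [heading=60, draw]
PU: pen up
LT 60: heading 60 -> 120
RT 30: heading 120 -> 90
FD 19: (7.5,12.99) -> (7.5,31.99) [heading=90, move]
FD 16: (7.5,31.99) -> (7.5,47.99) [heading=90, move]
Final: pos=(7.5,47.99), heading=90, 2 segment(s) drawn

Segment lengths:
  seg 1: (0,0) -> (3,5.196), length = 6
  seg 2: (3,5.196) -> (7.5,12.99), length = 9
Total = 15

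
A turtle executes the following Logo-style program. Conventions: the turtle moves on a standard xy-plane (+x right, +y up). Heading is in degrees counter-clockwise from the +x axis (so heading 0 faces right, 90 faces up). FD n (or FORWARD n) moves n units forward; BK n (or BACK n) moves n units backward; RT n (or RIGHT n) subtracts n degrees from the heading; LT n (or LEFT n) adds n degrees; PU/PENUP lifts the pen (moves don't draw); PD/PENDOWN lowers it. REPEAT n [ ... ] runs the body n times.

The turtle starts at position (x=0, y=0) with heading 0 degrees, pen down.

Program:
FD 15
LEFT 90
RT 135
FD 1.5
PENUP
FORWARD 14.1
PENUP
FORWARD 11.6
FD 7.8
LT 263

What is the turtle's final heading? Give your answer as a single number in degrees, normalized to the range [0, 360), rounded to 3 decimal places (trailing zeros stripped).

Executing turtle program step by step:
Start: pos=(0,0), heading=0, pen down
FD 15: (0,0) -> (15,0) [heading=0, draw]
LT 90: heading 0 -> 90
RT 135: heading 90 -> 315
FD 1.5: (15,0) -> (16.061,-1.061) [heading=315, draw]
PU: pen up
FD 14.1: (16.061,-1.061) -> (26.031,-11.031) [heading=315, move]
PU: pen up
FD 11.6: (26.031,-11.031) -> (34.233,-19.233) [heading=315, move]
FD 7.8: (34.233,-19.233) -> (39.749,-24.749) [heading=315, move]
LT 263: heading 315 -> 218
Final: pos=(39.749,-24.749), heading=218, 2 segment(s) drawn

Answer: 218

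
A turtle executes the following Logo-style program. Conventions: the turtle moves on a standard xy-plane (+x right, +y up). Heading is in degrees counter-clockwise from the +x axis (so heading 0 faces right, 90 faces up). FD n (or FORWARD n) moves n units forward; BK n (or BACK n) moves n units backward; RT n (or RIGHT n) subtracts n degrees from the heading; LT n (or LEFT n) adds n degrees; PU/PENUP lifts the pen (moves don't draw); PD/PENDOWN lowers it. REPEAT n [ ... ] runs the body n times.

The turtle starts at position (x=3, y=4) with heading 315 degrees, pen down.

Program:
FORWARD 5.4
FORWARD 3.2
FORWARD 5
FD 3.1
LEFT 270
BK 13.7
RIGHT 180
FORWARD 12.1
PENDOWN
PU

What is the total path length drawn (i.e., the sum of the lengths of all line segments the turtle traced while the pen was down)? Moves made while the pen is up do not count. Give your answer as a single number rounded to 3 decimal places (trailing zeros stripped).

Answer: 42.5

Derivation:
Executing turtle program step by step:
Start: pos=(3,4), heading=315, pen down
FD 5.4: (3,4) -> (6.818,0.182) [heading=315, draw]
FD 3.2: (6.818,0.182) -> (9.081,-2.081) [heading=315, draw]
FD 5: (9.081,-2.081) -> (12.617,-5.617) [heading=315, draw]
FD 3.1: (12.617,-5.617) -> (14.809,-7.809) [heading=315, draw]
LT 270: heading 315 -> 225
BK 13.7: (14.809,-7.809) -> (24.496,1.879) [heading=225, draw]
RT 180: heading 225 -> 45
FD 12.1: (24.496,1.879) -> (33.052,10.435) [heading=45, draw]
PD: pen down
PU: pen up
Final: pos=(33.052,10.435), heading=45, 6 segment(s) drawn

Segment lengths:
  seg 1: (3,4) -> (6.818,0.182), length = 5.4
  seg 2: (6.818,0.182) -> (9.081,-2.081), length = 3.2
  seg 3: (9.081,-2.081) -> (12.617,-5.617), length = 5
  seg 4: (12.617,-5.617) -> (14.809,-7.809), length = 3.1
  seg 5: (14.809,-7.809) -> (24.496,1.879), length = 13.7
  seg 6: (24.496,1.879) -> (33.052,10.435), length = 12.1
Total = 42.5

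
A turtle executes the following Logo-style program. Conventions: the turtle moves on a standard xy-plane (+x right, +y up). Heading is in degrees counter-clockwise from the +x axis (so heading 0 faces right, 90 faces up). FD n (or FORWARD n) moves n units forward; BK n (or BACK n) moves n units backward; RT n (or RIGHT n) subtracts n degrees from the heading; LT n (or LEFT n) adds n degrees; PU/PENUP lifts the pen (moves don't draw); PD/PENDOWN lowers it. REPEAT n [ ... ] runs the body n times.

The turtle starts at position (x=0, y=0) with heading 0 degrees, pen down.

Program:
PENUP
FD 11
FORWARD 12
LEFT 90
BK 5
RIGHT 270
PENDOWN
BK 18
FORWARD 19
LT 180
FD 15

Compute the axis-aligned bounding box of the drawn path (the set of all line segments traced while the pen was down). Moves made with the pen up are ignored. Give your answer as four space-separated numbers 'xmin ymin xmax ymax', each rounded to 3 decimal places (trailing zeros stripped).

Executing turtle program step by step:
Start: pos=(0,0), heading=0, pen down
PU: pen up
FD 11: (0,0) -> (11,0) [heading=0, move]
FD 12: (11,0) -> (23,0) [heading=0, move]
LT 90: heading 0 -> 90
BK 5: (23,0) -> (23,-5) [heading=90, move]
RT 270: heading 90 -> 180
PD: pen down
BK 18: (23,-5) -> (41,-5) [heading=180, draw]
FD 19: (41,-5) -> (22,-5) [heading=180, draw]
LT 180: heading 180 -> 0
FD 15: (22,-5) -> (37,-5) [heading=0, draw]
Final: pos=(37,-5), heading=0, 3 segment(s) drawn

Segment endpoints: x in {22, 23, 37, 41}, y in {-5, -5, -5}
xmin=22, ymin=-5, xmax=41, ymax=-5

Answer: 22 -5 41 -5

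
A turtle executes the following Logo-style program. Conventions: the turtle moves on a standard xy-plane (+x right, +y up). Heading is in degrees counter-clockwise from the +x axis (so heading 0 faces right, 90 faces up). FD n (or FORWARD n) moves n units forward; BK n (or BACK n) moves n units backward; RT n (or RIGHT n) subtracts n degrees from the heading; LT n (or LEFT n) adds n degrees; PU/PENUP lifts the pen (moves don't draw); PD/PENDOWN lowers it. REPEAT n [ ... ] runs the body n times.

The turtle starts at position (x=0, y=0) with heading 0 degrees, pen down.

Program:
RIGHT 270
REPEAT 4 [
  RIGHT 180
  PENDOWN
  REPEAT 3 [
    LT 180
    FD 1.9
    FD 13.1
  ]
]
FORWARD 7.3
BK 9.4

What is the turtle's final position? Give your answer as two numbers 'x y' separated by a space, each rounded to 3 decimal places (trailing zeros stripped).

Executing turtle program step by step:
Start: pos=(0,0), heading=0, pen down
RT 270: heading 0 -> 90
REPEAT 4 [
  -- iteration 1/4 --
  RT 180: heading 90 -> 270
  PD: pen down
  REPEAT 3 [
    -- iteration 1/3 --
    LT 180: heading 270 -> 90
    FD 1.9: (0,0) -> (0,1.9) [heading=90, draw]
    FD 13.1: (0,1.9) -> (0,15) [heading=90, draw]
    -- iteration 2/3 --
    LT 180: heading 90 -> 270
    FD 1.9: (0,15) -> (0,13.1) [heading=270, draw]
    FD 13.1: (0,13.1) -> (0,0) [heading=270, draw]
    -- iteration 3/3 --
    LT 180: heading 270 -> 90
    FD 1.9: (0,0) -> (0,1.9) [heading=90, draw]
    FD 13.1: (0,1.9) -> (0,15) [heading=90, draw]
  ]
  -- iteration 2/4 --
  RT 180: heading 90 -> 270
  PD: pen down
  REPEAT 3 [
    -- iteration 1/3 --
    LT 180: heading 270 -> 90
    FD 1.9: (0,15) -> (0,16.9) [heading=90, draw]
    FD 13.1: (0,16.9) -> (0,30) [heading=90, draw]
    -- iteration 2/3 --
    LT 180: heading 90 -> 270
    FD 1.9: (0,30) -> (0,28.1) [heading=270, draw]
    FD 13.1: (0,28.1) -> (0,15) [heading=270, draw]
    -- iteration 3/3 --
    LT 180: heading 270 -> 90
    FD 1.9: (0,15) -> (0,16.9) [heading=90, draw]
    FD 13.1: (0,16.9) -> (0,30) [heading=90, draw]
  ]
  -- iteration 3/4 --
  RT 180: heading 90 -> 270
  PD: pen down
  REPEAT 3 [
    -- iteration 1/3 --
    LT 180: heading 270 -> 90
    FD 1.9: (0,30) -> (0,31.9) [heading=90, draw]
    FD 13.1: (0,31.9) -> (0,45) [heading=90, draw]
    -- iteration 2/3 --
    LT 180: heading 90 -> 270
    FD 1.9: (0,45) -> (0,43.1) [heading=270, draw]
    FD 13.1: (0,43.1) -> (0,30) [heading=270, draw]
    -- iteration 3/3 --
    LT 180: heading 270 -> 90
    FD 1.9: (0,30) -> (0,31.9) [heading=90, draw]
    FD 13.1: (0,31.9) -> (0,45) [heading=90, draw]
  ]
  -- iteration 4/4 --
  RT 180: heading 90 -> 270
  PD: pen down
  REPEAT 3 [
    -- iteration 1/3 --
    LT 180: heading 270 -> 90
    FD 1.9: (0,45) -> (0,46.9) [heading=90, draw]
    FD 13.1: (0,46.9) -> (0,60) [heading=90, draw]
    -- iteration 2/3 --
    LT 180: heading 90 -> 270
    FD 1.9: (0,60) -> (0,58.1) [heading=270, draw]
    FD 13.1: (0,58.1) -> (0,45) [heading=270, draw]
    -- iteration 3/3 --
    LT 180: heading 270 -> 90
    FD 1.9: (0,45) -> (0,46.9) [heading=90, draw]
    FD 13.1: (0,46.9) -> (0,60) [heading=90, draw]
  ]
]
FD 7.3: (0,60) -> (0,67.3) [heading=90, draw]
BK 9.4: (0,67.3) -> (0,57.9) [heading=90, draw]
Final: pos=(0,57.9), heading=90, 26 segment(s) drawn

Answer: 0 57.9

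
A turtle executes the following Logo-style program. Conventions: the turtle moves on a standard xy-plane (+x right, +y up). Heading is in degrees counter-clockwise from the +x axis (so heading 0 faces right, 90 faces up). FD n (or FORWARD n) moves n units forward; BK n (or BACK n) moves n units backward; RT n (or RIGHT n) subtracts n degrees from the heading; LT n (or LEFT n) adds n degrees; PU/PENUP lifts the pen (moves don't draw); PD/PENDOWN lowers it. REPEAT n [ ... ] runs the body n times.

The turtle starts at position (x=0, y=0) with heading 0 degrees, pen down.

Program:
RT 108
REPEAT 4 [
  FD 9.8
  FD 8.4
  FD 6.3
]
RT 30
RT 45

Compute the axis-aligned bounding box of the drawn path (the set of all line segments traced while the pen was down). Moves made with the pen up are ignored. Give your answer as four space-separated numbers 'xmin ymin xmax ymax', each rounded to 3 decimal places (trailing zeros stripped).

Answer: -30.284 -93.204 0 0

Derivation:
Executing turtle program step by step:
Start: pos=(0,0), heading=0, pen down
RT 108: heading 0 -> 252
REPEAT 4 [
  -- iteration 1/4 --
  FD 9.8: (0,0) -> (-3.028,-9.32) [heading=252, draw]
  FD 8.4: (-3.028,-9.32) -> (-5.624,-17.309) [heading=252, draw]
  FD 6.3: (-5.624,-17.309) -> (-7.571,-23.301) [heading=252, draw]
  -- iteration 2/4 --
  FD 9.8: (-7.571,-23.301) -> (-10.599,-32.621) [heading=252, draw]
  FD 8.4: (-10.599,-32.621) -> (-13.195,-40.61) [heading=252, draw]
  FD 6.3: (-13.195,-40.61) -> (-15.142,-46.602) [heading=252, draw]
  -- iteration 3/4 --
  FD 9.8: (-15.142,-46.602) -> (-18.17,-55.922) [heading=252, draw]
  FD 8.4: (-18.17,-55.922) -> (-20.766,-63.911) [heading=252, draw]
  FD 6.3: (-20.766,-63.911) -> (-22.713,-69.903) [heading=252, draw]
  -- iteration 4/4 --
  FD 9.8: (-22.713,-69.903) -> (-25.741,-79.223) [heading=252, draw]
  FD 8.4: (-25.741,-79.223) -> (-28.337,-87.212) [heading=252, draw]
  FD 6.3: (-28.337,-87.212) -> (-30.284,-93.204) [heading=252, draw]
]
RT 30: heading 252 -> 222
RT 45: heading 222 -> 177
Final: pos=(-30.284,-93.204), heading=177, 12 segment(s) drawn

Segment endpoints: x in {-30.284, -28.337, -25.741, -22.713, -20.766, -18.17, -15.142, -13.195, -10.599, -7.571, -5.624, -3.028, 0}, y in {-93.204, -87.212, -79.223, -69.903, -63.911, -55.922, -46.602, -40.61, -32.621, -23.301, -17.309, -9.32, 0}
xmin=-30.284, ymin=-93.204, xmax=0, ymax=0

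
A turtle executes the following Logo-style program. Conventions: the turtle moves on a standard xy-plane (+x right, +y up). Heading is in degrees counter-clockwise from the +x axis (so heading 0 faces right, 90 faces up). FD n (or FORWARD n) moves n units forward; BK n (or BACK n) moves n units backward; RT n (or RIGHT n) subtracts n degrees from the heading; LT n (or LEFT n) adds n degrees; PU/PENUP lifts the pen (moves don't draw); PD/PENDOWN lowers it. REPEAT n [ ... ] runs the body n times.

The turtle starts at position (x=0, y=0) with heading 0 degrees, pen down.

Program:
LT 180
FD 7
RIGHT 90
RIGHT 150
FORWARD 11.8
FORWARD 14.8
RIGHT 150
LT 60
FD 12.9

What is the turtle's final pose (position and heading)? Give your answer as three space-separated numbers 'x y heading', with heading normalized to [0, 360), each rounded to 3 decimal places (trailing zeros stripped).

Executing turtle program step by step:
Start: pos=(0,0), heading=0, pen down
LT 180: heading 0 -> 180
FD 7: (0,0) -> (-7,0) [heading=180, draw]
RT 90: heading 180 -> 90
RT 150: heading 90 -> 300
FD 11.8: (-7,0) -> (-1.1,-10.219) [heading=300, draw]
FD 14.8: (-1.1,-10.219) -> (6.3,-23.036) [heading=300, draw]
RT 150: heading 300 -> 150
LT 60: heading 150 -> 210
FD 12.9: (6.3,-23.036) -> (-4.872,-29.486) [heading=210, draw]
Final: pos=(-4.872,-29.486), heading=210, 4 segment(s) drawn

Answer: -4.872 -29.486 210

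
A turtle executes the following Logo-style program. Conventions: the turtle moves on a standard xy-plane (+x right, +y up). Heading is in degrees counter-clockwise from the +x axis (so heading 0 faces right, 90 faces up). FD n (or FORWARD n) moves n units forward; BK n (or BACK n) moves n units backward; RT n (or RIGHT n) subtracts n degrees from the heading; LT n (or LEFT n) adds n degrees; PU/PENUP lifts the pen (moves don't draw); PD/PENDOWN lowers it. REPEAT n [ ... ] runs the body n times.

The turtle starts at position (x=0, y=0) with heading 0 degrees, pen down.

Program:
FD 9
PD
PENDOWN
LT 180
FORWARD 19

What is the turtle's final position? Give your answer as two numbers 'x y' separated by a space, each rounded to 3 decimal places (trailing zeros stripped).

Answer: -10 0

Derivation:
Executing turtle program step by step:
Start: pos=(0,0), heading=0, pen down
FD 9: (0,0) -> (9,0) [heading=0, draw]
PD: pen down
PD: pen down
LT 180: heading 0 -> 180
FD 19: (9,0) -> (-10,0) [heading=180, draw]
Final: pos=(-10,0), heading=180, 2 segment(s) drawn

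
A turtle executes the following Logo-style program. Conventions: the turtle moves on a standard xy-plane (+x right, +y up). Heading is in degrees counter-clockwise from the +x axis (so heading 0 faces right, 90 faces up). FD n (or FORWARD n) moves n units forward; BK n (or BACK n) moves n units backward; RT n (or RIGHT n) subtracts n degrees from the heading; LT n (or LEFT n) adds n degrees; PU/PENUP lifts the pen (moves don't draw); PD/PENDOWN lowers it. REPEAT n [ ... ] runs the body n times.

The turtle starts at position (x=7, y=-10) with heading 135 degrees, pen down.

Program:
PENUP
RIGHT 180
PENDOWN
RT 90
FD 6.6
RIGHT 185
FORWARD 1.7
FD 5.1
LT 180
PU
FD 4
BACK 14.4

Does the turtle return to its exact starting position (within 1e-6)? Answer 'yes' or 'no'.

Executing turtle program step by step:
Start: pos=(7,-10), heading=135, pen down
PU: pen up
RT 180: heading 135 -> 315
PD: pen down
RT 90: heading 315 -> 225
FD 6.6: (7,-10) -> (2.333,-14.667) [heading=225, draw]
RT 185: heading 225 -> 40
FD 1.7: (2.333,-14.667) -> (3.635,-13.574) [heading=40, draw]
FD 5.1: (3.635,-13.574) -> (7.542,-10.296) [heading=40, draw]
LT 180: heading 40 -> 220
PU: pen up
FD 4: (7.542,-10.296) -> (4.478,-12.867) [heading=220, move]
BK 14.4: (4.478,-12.867) -> (15.509,-3.611) [heading=220, move]
Final: pos=(15.509,-3.611), heading=220, 3 segment(s) drawn

Start position: (7, -10)
Final position: (15.509, -3.611)
Distance = 10.641; >= 1e-6 -> NOT closed

Answer: no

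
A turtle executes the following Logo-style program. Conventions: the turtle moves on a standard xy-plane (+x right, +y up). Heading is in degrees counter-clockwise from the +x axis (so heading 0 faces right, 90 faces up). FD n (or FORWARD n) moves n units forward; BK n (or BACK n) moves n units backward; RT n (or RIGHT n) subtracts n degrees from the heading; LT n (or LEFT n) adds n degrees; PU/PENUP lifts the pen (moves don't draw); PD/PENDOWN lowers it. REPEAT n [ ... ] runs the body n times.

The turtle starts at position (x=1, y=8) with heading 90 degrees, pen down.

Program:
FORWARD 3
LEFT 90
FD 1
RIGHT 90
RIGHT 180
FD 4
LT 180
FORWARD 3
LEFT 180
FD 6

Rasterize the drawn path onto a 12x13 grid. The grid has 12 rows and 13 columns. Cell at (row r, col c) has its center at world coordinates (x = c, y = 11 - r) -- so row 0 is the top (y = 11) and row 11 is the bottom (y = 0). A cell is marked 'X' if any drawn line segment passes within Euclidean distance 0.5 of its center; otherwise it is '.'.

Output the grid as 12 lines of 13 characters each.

Answer: XX...........
XX...........
XX...........
XX...........
X............
X............
X............
X............
.............
.............
.............
.............

Derivation:
Segment 0: (1,8) -> (1,11)
Segment 1: (1,11) -> (0,11)
Segment 2: (0,11) -> (0,7)
Segment 3: (0,7) -> (0,10)
Segment 4: (0,10) -> (-0,4)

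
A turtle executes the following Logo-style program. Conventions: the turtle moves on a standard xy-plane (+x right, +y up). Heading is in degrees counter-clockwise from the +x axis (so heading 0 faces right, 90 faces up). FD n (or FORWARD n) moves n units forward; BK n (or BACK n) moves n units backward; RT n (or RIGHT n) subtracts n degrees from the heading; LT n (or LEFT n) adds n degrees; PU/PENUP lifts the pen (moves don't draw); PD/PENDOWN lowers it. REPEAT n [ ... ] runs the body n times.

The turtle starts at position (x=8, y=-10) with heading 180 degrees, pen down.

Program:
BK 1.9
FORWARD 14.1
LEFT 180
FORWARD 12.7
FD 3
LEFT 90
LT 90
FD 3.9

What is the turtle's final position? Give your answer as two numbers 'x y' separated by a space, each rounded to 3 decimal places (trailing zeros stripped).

Answer: 7.6 -10

Derivation:
Executing turtle program step by step:
Start: pos=(8,-10), heading=180, pen down
BK 1.9: (8,-10) -> (9.9,-10) [heading=180, draw]
FD 14.1: (9.9,-10) -> (-4.2,-10) [heading=180, draw]
LT 180: heading 180 -> 0
FD 12.7: (-4.2,-10) -> (8.5,-10) [heading=0, draw]
FD 3: (8.5,-10) -> (11.5,-10) [heading=0, draw]
LT 90: heading 0 -> 90
LT 90: heading 90 -> 180
FD 3.9: (11.5,-10) -> (7.6,-10) [heading=180, draw]
Final: pos=(7.6,-10), heading=180, 5 segment(s) drawn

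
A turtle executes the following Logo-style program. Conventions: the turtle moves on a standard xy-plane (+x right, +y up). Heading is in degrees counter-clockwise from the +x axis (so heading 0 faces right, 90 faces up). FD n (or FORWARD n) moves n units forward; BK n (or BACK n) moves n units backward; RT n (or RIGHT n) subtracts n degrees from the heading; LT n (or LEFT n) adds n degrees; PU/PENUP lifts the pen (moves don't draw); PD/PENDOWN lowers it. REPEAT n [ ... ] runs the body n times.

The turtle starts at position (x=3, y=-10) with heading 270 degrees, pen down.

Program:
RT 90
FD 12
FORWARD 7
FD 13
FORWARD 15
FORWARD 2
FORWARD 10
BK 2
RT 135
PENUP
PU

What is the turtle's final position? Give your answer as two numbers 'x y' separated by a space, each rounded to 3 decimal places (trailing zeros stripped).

Answer: -54 -10

Derivation:
Executing turtle program step by step:
Start: pos=(3,-10), heading=270, pen down
RT 90: heading 270 -> 180
FD 12: (3,-10) -> (-9,-10) [heading=180, draw]
FD 7: (-9,-10) -> (-16,-10) [heading=180, draw]
FD 13: (-16,-10) -> (-29,-10) [heading=180, draw]
FD 15: (-29,-10) -> (-44,-10) [heading=180, draw]
FD 2: (-44,-10) -> (-46,-10) [heading=180, draw]
FD 10: (-46,-10) -> (-56,-10) [heading=180, draw]
BK 2: (-56,-10) -> (-54,-10) [heading=180, draw]
RT 135: heading 180 -> 45
PU: pen up
PU: pen up
Final: pos=(-54,-10), heading=45, 7 segment(s) drawn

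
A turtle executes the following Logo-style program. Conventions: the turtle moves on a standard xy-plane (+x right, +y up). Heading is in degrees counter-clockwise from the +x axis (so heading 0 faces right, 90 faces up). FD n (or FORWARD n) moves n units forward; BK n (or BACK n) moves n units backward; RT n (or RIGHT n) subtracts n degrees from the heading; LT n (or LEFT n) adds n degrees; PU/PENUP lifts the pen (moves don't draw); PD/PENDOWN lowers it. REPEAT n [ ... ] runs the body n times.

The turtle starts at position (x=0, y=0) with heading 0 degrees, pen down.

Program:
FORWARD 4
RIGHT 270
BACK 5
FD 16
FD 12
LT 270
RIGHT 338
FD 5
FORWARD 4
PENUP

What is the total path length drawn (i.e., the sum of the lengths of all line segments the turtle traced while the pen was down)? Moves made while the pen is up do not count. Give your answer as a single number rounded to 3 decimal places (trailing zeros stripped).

Executing turtle program step by step:
Start: pos=(0,0), heading=0, pen down
FD 4: (0,0) -> (4,0) [heading=0, draw]
RT 270: heading 0 -> 90
BK 5: (4,0) -> (4,-5) [heading=90, draw]
FD 16: (4,-5) -> (4,11) [heading=90, draw]
FD 12: (4,11) -> (4,23) [heading=90, draw]
LT 270: heading 90 -> 0
RT 338: heading 0 -> 22
FD 5: (4,23) -> (8.636,24.873) [heading=22, draw]
FD 4: (8.636,24.873) -> (12.345,26.371) [heading=22, draw]
PU: pen up
Final: pos=(12.345,26.371), heading=22, 6 segment(s) drawn

Segment lengths:
  seg 1: (0,0) -> (4,0), length = 4
  seg 2: (4,0) -> (4,-5), length = 5
  seg 3: (4,-5) -> (4,11), length = 16
  seg 4: (4,11) -> (4,23), length = 12
  seg 5: (4,23) -> (8.636,24.873), length = 5
  seg 6: (8.636,24.873) -> (12.345,26.371), length = 4
Total = 46

Answer: 46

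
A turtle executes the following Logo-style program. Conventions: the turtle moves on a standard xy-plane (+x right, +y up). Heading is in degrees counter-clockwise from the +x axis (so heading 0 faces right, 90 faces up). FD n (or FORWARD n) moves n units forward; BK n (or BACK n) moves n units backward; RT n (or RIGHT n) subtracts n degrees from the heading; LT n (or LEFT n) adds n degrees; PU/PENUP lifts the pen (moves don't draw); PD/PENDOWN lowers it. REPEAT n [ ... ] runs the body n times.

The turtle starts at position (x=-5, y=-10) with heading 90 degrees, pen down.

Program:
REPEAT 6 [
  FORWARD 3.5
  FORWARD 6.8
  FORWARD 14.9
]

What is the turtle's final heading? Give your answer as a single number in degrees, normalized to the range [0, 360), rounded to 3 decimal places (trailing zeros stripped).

Executing turtle program step by step:
Start: pos=(-5,-10), heading=90, pen down
REPEAT 6 [
  -- iteration 1/6 --
  FD 3.5: (-5,-10) -> (-5,-6.5) [heading=90, draw]
  FD 6.8: (-5,-6.5) -> (-5,0.3) [heading=90, draw]
  FD 14.9: (-5,0.3) -> (-5,15.2) [heading=90, draw]
  -- iteration 2/6 --
  FD 3.5: (-5,15.2) -> (-5,18.7) [heading=90, draw]
  FD 6.8: (-5,18.7) -> (-5,25.5) [heading=90, draw]
  FD 14.9: (-5,25.5) -> (-5,40.4) [heading=90, draw]
  -- iteration 3/6 --
  FD 3.5: (-5,40.4) -> (-5,43.9) [heading=90, draw]
  FD 6.8: (-5,43.9) -> (-5,50.7) [heading=90, draw]
  FD 14.9: (-5,50.7) -> (-5,65.6) [heading=90, draw]
  -- iteration 4/6 --
  FD 3.5: (-5,65.6) -> (-5,69.1) [heading=90, draw]
  FD 6.8: (-5,69.1) -> (-5,75.9) [heading=90, draw]
  FD 14.9: (-5,75.9) -> (-5,90.8) [heading=90, draw]
  -- iteration 5/6 --
  FD 3.5: (-5,90.8) -> (-5,94.3) [heading=90, draw]
  FD 6.8: (-5,94.3) -> (-5,101.1) [heading=90, draw]
  FD 14.9: (-5,101.1) -> (-5,116) [heading=90, draw]
  -- iteration 6/6 --
  FD 3.5: (-5,116) -> (-5,119.5) [heading=90, draw]
  FD 6.8: (-5,119.5) -> (-5,126.3) [heading=90, draw]
  FD 14.9: (-5,126.3) -> (-5,141.2) [heading=90, draw]
]
Final: pos=(-5,141.2), heading=90, 18 segment(s) drawn

Answer: 90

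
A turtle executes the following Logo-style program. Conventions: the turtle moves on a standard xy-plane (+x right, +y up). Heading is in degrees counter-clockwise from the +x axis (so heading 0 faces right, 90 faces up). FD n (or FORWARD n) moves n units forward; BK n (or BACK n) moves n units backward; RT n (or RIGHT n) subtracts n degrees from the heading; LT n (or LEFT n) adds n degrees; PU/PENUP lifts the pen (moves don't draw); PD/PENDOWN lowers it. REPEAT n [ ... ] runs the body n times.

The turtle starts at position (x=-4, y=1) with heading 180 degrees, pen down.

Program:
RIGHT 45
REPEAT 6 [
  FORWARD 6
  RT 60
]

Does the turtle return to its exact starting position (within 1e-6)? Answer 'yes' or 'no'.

Executing turtle program step by step:
Start: pos=(-4,1), heading=180, pen down
RT 45: heading 180 -> 135
REPEAT 6 [
  -- iteration 1/6 --
  FD 6: (-4,1) -> (-8.243,5.243) [heading=135, draw]
  RT 60: heading 135 -> 75
  -- iteration 2/6 --
  FD 6: (-8.243,5.243) -> (-6.69,11.038) [heading=75, draw]
  RT 60: heading 75 -> 15
  -- iteration 3/6 --
  FD 6: (-6.69,11.038) -> (-0.894,12.591) [heading=15, draw]
  RT 60: heading 15 -> 315
  -- iteration 4/6 --
  FD 6: (-0.894,12.591) -> (3.348,8.348) [heading=315, draw]
  RT 60: heading 315 -> 255
  -- iteration 5/6 --
  FD 6: (3.348,8.348) -> (1.796,2.553) [heading=255, draw]
  RT 60: heading 255 -> 195
  -- iteration 6/6 --
  FD 6: (1.796,2.553) -> (-4,1) [heading=195, draw]
  RT 60: heading 195 -> 135
]
Final: pos=(-4,1), heading=135, 6 segment(s) drawn

Start position: (-4, 1)
Final position: (-4, 1)
Distance = 0; < 1e-6 -> CLOSED

Answer: yes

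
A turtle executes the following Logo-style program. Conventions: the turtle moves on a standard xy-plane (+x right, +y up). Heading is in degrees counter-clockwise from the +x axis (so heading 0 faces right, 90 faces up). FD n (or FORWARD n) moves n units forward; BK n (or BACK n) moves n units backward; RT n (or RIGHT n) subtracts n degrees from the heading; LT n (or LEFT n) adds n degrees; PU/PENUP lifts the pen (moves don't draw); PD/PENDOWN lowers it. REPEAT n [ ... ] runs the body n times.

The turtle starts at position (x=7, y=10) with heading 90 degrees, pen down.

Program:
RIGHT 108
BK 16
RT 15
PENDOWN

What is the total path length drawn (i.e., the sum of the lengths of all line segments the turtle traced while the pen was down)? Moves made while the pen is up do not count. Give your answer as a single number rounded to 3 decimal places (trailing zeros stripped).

Answer: 16

Derivation:
Executing turtle program step by step:
Start: pos=(7,10), heading=90, pen down
RT 108: heading 90 -> 342
BK 16: (7,10) -> (-8.217,14.944) [heading=342, draw]
RT 15: heading 342 -> 327
PD: pen down
Final: pos=(-8.217,14.944), heading=327, 1 segment(s) drawn

Segment lengths:
  seg 1: (7,10) -> (-8.217,14.944), length = 16
Total = 16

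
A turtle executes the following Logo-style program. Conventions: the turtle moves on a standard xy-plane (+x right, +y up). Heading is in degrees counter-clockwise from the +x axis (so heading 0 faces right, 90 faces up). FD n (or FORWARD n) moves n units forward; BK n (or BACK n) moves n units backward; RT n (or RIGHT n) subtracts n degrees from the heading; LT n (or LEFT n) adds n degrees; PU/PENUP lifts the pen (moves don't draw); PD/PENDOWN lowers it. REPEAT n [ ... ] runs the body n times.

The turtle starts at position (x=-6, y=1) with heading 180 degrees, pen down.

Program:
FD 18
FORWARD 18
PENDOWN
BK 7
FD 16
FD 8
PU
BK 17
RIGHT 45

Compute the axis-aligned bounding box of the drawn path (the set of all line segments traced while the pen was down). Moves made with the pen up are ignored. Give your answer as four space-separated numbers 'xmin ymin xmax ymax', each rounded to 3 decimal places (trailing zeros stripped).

Answer: -59 1 -6 1

Derivation:
Executing turtle program step by step:
Start: pos=(-6,1), heading=180, pen down
FD 18: (-6,1) -> (-24,1) [heading=180, draw]
FD 18: (-24,1) -> (-42,1) [heading=180, draw]
PD: pen down
BK 7: (-42,1) -> (-35,1) [heading=180, draw]
FD 16: (-35,1) -> (-51,1) [heading=180, draw]
FD 8: (-51,1) -> (-59,1) [heading=180, draw]
PU: pen up
BK 17: (-59,1) -> (-42,1) [heading=180, move]
RT 45: heading 180 -> 135
Final: pos=(-42,1), heading=135, 5 segment(s) drawn

Segment endpoints: x in {-59, -51, -42, -35, -24, -6}, y in {1, 1, 1, 1, 1, 1}
xmin=-59, ymin=1, xmax=-6, ymax=1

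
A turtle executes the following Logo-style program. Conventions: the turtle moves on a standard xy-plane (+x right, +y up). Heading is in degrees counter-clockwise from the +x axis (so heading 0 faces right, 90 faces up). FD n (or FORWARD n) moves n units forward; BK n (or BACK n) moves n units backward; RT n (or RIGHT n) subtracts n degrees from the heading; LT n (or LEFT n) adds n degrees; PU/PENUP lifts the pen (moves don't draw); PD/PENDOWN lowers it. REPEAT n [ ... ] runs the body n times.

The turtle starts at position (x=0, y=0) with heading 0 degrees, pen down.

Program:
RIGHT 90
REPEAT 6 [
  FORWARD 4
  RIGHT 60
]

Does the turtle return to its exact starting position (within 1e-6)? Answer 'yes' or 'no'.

Answer: yes

Derivation:
Executing turtle program step by step:
Start: pos=(0,0), heading=0, pen down
RT 90: heading 0 -> 270
REPEAT 6 [
  -- iteration 1/6 --
  FD 4: (0,0) -> (0,-4) [heading=270, draw]
  RT 60: heading 270 -> 210
  -- iteration 2/6 --
  FD 4: (0,-4) -> (-3.464,-6) [heading=210, draw]
  RT 60: heading 210 -> 150
  -- iteration 3/6 --
  FD 4: (-3.464,-6) -> (-6.928,-4) [heading=150, draw]
  RT 60: heading 150 -> 90
  -- iteration 4/6 --
  FD 4: (-6.928,-4) -> (-6.928,0) [heading=90, draw]
  RT 60: heading 90 -> 30
  -- iteration 5/6 --
  FD 4: (-6.928,0) -> (-3.464,2) [heading=30, draw]
  RT 60: heading 30 -> 330
  -- iteration 6/6 --
  FD 4: (-3.464,2) -> (0,0) [heading=330, draw]
  RT 60: heading 330 -> 270
]
Final: pos=(0,0), heading=270, 6 segment(s) drawn

Start position: (0, 0)
Final position: (0, 0)
Distance = 0; < 1e-6 -> CLOSED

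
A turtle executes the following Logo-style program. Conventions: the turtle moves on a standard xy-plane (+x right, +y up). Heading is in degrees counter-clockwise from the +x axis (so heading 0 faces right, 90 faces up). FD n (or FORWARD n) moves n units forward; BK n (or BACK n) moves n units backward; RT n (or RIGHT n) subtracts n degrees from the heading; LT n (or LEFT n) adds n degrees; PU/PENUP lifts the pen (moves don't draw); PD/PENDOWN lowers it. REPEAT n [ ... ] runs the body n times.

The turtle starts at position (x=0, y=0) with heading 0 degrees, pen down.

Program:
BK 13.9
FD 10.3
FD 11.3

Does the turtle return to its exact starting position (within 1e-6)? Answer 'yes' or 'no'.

Executing turtle program step by step:
Start: pos=(0,0), heading=0, pen down
BK 13.9: (0,0) -> (-13.9,0) [heading=0, draw]
FD 10.3: (-13.9,0) -> (-3.6,0) [heading=0, draw]
FD 11.3: (-3.6,0) -> (7.7,0) [heading=0, draw]
Final: pos=(7.7,0), heading=0, 3 segment(s) drawn

Start position: (0, 0)
Final position: (7.7, 0)
Distance = 7.7; >= 1e-6 -> NOT closed

Answer: no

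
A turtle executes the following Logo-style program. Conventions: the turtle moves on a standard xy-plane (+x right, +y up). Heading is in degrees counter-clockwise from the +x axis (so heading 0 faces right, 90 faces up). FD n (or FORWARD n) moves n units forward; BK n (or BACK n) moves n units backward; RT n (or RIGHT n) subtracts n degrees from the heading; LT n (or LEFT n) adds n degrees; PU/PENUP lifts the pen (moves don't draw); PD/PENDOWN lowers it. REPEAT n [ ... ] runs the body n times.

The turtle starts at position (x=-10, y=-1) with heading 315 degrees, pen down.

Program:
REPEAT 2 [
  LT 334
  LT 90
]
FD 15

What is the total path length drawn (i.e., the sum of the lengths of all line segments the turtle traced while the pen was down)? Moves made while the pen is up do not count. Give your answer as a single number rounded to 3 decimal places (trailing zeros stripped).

Answer: 15

Derivation:
Executing turtle program step by step:
Start: pos=(-10,-1), heading=315, pen down
REPEAT 2 [
  -- iteration 1/2 --
  LT 334: heading 315 -> 289
  LT 90: heading 289 -> 19
  -- iteration 2/2 --
  LT 334: heading 19 -> 353
  LT 90: heading 353 -> 83
]
FD 15: (-10,-1) -> (-8.172,13.888) [heading=83, draw]
Final: pos=(-8.172,13.888), heading=83, 1 segment(s) drawn

Segment lengths:
  seg 1: (-10,-1) -> (-8.172,13.888), length = 15
Total = 15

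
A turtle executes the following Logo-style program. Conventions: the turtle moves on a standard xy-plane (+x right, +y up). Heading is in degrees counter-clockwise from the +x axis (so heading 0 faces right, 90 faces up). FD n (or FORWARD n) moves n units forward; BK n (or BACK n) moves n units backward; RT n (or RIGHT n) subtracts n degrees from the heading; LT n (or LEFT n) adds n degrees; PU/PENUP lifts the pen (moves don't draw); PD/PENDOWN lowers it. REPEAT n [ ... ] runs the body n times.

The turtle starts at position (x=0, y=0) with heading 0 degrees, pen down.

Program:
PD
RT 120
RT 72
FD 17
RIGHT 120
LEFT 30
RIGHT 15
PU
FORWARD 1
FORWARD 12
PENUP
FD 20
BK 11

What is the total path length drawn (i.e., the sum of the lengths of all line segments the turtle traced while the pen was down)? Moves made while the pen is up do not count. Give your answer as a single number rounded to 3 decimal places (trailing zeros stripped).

Executing turtle program step by step:
Start: pos=(0,0), heading=0, pen down
PD: pen down
RT 120: heading 0 -> 240
RT 72: heading 240 -> 168
FD 17: (0,0) -> (-16.629,3.534) [heading=168, draw]
RT 120: heading 168 -> 48
LT 30: heading 48 -> 78
RT 15: heading 78 -> 63
PU: pen up
FD 1: (-16.629,3.534) -> (-16.175,4.426) [heading=63, move]
FD 12: (-16.175,4.426) -> (-10.727,15.118) [heading=63, move]
PU: pen up
FD 20: (-10.727,15.118) -> (-1.647,32.938) [heading=63, move]
BK 11: (-1.647,32.938) -> (-6.641,23.137) [heading=63, move]
Final: pos=(-6.641,23.137), heading=63, 1 segment(s) drawn

Segment lengths:
  seg 1: (0,0) -> (-16.629,3.534), length = 17
Total = 17

Answer: 17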